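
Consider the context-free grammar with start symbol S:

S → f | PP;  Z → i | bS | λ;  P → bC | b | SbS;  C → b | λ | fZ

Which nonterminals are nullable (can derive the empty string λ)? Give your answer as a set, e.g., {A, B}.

{C, Z}

Directly nullable (have an ε-rule): {C, Z}.
Not nullable: P, S — each has a terminal in every rule's right-hand side or depends on a non-nullable symbol.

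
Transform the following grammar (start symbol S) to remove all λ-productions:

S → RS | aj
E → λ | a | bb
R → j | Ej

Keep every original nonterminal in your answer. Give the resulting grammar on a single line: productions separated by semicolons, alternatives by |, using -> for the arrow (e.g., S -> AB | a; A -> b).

S -> RS | aj; E -> a | bb; R -> j | Ej

Nullable set: {E}.
Drop E -> λ.
R -> Ej: E nullable, giving Ej | j.
Unchanged (no nullable symbols): S -> RS; S -> aj; E -> a; E -> bb; R -> j.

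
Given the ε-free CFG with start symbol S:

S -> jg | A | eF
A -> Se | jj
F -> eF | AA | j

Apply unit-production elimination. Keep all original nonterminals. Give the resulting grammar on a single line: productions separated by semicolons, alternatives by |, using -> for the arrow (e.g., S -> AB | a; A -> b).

S -> Se | eF | jg | jj; A -> Se | jj; F -> j | AA | eF

Unit productions: S->A.
Unit pairs (A ⇒* B via units): (S,A).
S: inherits non-unit rules of {A, S} → Se | eF | jg | jj.
A: inherits non-unit rules of {A} → Se | jj.
F: inherits non-unit rules of {F} → AA | eF | j.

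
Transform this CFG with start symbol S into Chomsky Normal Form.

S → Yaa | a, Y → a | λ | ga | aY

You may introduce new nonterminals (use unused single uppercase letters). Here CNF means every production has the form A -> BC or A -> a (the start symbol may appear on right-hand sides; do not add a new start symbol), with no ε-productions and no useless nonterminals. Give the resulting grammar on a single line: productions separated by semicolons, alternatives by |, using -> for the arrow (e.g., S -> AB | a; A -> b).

S -> a | AA | YC; A -> a; B -> g; C -> AA; Y -> a | AY | BA

Nullable: {Y}; after ε-elimination: S -> a | aa | Yaa; Y -> a | aY | ga.
No unit productions to eliminate.
TERM: introduce A -> a, B -> g and substitute in every rule of length ≥2.
BIN: S -> YAA becomes S -> YC, C -> AA.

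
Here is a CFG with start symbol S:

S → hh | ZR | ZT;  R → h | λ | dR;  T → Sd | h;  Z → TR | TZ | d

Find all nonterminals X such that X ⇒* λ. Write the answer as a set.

Directly nullable (have an ε-rule): {R}.
Not nullable: S, T, Z — each has a terminal in every rule's right-hand side or depends on a non-nullable symbol.

{R}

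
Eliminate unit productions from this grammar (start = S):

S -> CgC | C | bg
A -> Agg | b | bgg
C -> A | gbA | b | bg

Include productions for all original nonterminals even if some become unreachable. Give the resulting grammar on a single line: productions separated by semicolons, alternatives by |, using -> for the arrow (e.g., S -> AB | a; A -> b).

S -> b | bg | Agg | CgC | bgg | gbA; A -> b | Agg | bgg; C -> b | bg | Agg | bgg | gbA

Unit productions: C->A, S->C.
Unit pairs (A ⇒* B via units): (C,A), (S,A), (S,C).
S: inherits non-unit rules of {A, C, S} → Agg | CgC | b | bg | bgg | gbA.
A: inherits non-unit rules of {A} → Agg | b | bgg.
C: inherits non-unit rules of {A, C} → Agg | b | bg | bgg | gbA.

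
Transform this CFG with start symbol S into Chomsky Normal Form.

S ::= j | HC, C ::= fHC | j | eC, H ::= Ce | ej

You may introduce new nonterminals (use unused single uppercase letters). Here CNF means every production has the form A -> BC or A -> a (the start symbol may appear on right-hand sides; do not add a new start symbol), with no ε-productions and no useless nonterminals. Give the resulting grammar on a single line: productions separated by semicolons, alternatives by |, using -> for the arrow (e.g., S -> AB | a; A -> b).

No ε-productions.
No unit productions to eliminate.
TERM: introduce A -> e, B -> f, D -> j and substitute in every rule of length ≥2.
BIN: C -> BHC becomes C -> BE, E -> HC.

S -> j | HC; A -> e; B -> f; C -> j | AC | BE; D -> j; E -> HC; H -> AD | CA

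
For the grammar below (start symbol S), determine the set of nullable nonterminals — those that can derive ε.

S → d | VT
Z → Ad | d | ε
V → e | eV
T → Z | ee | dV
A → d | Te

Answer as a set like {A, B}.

Directly nullable (have an ε-rule): {Z}.
T is nullable via T -> Z (every symbol on the right is already known nullable).
Not nullable: A, S, V — each has a terminal in every rule's right-hand side or depends on a non-nullable symbol.

{T, Z}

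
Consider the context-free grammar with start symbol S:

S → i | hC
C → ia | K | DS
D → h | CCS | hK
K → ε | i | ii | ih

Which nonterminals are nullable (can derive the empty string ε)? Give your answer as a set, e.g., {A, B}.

Directly nullable (have an ε-rule): {K}.
C is nullable via C -> K (every symbol on the right is already known nullable).
Not nullable: D, S — each has a terminal in every rule's right-hand side or depends on a non-nullable symbol.

{C, K}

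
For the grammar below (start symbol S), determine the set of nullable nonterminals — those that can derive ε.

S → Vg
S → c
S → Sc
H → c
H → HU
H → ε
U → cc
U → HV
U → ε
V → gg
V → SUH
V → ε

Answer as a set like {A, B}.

Directly nullable (have an ε-rule): {H, U, V}.
Not nullable: S — each has a terminal in every rule's right-hand side or depends on a non-nullable symbol.

{H, U, V}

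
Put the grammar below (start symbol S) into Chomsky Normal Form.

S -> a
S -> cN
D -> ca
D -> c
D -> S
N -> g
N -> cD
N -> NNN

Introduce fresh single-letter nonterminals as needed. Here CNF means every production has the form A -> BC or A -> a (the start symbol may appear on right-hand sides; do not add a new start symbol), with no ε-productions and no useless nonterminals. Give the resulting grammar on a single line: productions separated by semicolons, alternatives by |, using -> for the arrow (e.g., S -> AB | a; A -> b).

No ε-productions.
After unit-elimination: S -> a | cN; D -> a | c | cN | ca; N -> g | cD | NNN.
TERM: introduce B -> a, A -> c and substitute in every rule of length ≥2.
BIN: N -> NNN becomes N -> NC, C -> NN.

S -> a | AN; A -> c; B -> a; C -> NN; D -> a | c | AB | AN; N -> g | AD | NC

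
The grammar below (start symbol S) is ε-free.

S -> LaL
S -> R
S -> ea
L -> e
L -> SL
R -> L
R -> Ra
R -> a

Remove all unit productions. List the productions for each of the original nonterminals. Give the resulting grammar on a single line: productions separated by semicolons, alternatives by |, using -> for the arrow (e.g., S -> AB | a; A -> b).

S -> a | e | Ra | SL | ea | LaL; L -> e | SL; R -> a | e | Ra | SL

Unit productions: R->L, S->R.
Unit pairs (A ⇒* B via units): (R,L), (S,L), (S,R).
S: inherits non-unit rules of {L, R, S} → LaL | Ra | SL | a | e | ea.
L: inherits non-unit rules of {L} → SL | e.
R: inherits non-unit rules of {L, R} → Ra | SL | a | e.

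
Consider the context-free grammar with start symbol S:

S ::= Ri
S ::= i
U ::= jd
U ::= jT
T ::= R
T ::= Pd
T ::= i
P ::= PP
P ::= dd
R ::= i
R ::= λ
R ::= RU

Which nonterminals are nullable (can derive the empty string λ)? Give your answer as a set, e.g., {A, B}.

Directly nullable (have an ε-rule): {R}.
T is nullable via T -> R (every symbol on the right is already known nullable).
Not nullable: P, S, U — each has a terminal in every rule's right-hand side or depends on a non-nullable symbol.

{R, T}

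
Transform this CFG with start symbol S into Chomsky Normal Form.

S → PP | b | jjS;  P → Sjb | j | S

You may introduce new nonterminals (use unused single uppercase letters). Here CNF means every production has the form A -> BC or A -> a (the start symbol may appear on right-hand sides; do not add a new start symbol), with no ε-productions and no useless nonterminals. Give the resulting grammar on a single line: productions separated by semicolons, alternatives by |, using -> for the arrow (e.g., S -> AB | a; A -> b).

S -> b | AE | PP; A -> j; B -> b; C -> AS; D -> AB; E -> AS; P -> b | j | AC | PP | SD

No ε-productions.
After unit-elimination: S -> b | PP | jjS; P -> b | j | PP | Sjb | jjS.
TERM: introduce B -> b, A -> j and substitute in every rule of length ≥2.
BIN: P -> AAS becomes P -> AC, C -> AS; P -> SAB becomes P -> SD, D -> AB; S -> AAS becomes S -> AE, E -> AS.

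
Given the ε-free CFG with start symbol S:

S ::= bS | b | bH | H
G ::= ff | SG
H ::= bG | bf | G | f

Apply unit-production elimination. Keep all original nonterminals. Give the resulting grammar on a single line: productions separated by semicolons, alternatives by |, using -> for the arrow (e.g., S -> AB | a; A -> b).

S -> b | f | SG | bG | bH | bS | bf | ff; G -> SG | ff; H -> f | SG | bG | bf | ff

Unit productions: H->G, S->H.
Unit pairs (A ⇒* B via units): (H,G), (S,G), (S,H).
S: inherits non-unit rules of {G, H, S} → SG | b | bG | bH | bS | bf | f | ff.
G: inherits non-unit rules of {G} → SG | ff.
H: inherits non-unit rules of {G, H} → SG | bG | bf | f | ff.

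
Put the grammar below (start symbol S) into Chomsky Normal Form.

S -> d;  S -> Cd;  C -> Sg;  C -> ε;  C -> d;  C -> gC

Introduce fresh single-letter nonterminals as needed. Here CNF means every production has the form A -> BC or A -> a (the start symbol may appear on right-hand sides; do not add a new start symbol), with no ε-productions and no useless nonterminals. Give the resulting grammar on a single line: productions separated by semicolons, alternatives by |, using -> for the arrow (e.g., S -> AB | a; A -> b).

Nullable: {C}; after ε-elimination: S -> d | Cd; C -> d | g | Sg | gC.
No unit productions to eliminate.
TERM: introduce B -> d, A -> g and substitute in every rule of length ≥2.

S -> d | CB; A -> g; B -> d; C -> d | g | AC | SA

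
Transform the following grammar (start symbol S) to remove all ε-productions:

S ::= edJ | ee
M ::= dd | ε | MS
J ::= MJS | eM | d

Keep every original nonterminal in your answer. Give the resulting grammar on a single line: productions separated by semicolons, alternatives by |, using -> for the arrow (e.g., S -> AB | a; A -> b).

Nullable set: {M}.
J -> MJS: M nullable, giving JS | MJS.
J -> eM: M nullable, giving e | eM.
Drop M -> ε.
M -> MS: M nullable, giving MS | S.
Unchanged (no nullable symbols): S -> edJ; S -> ee; J -> d; M -> dd.

S -> ee | edJ; J -> d | e | JS | eM | MJS; M -> S | MS | dd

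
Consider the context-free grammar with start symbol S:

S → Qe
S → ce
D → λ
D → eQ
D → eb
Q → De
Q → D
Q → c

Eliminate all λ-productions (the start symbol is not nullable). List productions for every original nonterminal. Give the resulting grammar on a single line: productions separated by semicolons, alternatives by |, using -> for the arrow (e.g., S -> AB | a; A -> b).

S -> e | Qe | ce; D -> e | eQ | eb; Q -> D | c | e | De

Nullable set: {D, Q}.
S -> Qe: Q nullable, giving Qe | e.
Drop D -> λ.
D -> eQ: Q nullable, giving e | eQ.
Q -> D: D nullable, giving D.
Q -> De: D nullable, giving De | e.
Unchanged (no nullable symbols): S -> ce; D -> eb; Q -> c.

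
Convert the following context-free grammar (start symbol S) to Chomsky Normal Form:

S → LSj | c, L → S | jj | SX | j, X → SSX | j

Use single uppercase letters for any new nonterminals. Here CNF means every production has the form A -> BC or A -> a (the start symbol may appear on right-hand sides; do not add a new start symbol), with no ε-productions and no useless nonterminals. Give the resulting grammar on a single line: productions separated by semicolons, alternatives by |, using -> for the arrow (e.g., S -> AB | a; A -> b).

No ε-productions.
After unit-elimination: S -> c | LSj; L -> c | j | SX | jj | LSj; X -> j | SSX.
TERM: introduce A -> j and substitute in every rule of length ≥2.
BIN: L -> LSA becomes L -> LB, B -> SA; S -> LSA becomes S -> LC, C -> SA; X -> SSX becomes X -> SD, D -> SX.

S -> c | LC; A -> j; B -> SA; C -> SA; D -> SX; L -> c | j | AA | LB | SX; X -> j | SD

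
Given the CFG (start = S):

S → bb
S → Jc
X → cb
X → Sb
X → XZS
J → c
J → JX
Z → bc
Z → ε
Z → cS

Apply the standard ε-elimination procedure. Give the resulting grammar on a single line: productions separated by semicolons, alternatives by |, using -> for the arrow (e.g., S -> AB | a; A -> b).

Nullable set: {Z}.
X -> XZS: Z nullable, giving XS | XZS.
Drop Z -> ε.
Unchanged (no nullable symbols): S -> Jc; S -> bb; J -> JX; J -> c; X -> Sb; X -> cb; Z -> bc; Z -> cS.

S -> Jc | bb; J -> c | JX; X -> Sb | XS | cb | XZS; Z -> bc | cS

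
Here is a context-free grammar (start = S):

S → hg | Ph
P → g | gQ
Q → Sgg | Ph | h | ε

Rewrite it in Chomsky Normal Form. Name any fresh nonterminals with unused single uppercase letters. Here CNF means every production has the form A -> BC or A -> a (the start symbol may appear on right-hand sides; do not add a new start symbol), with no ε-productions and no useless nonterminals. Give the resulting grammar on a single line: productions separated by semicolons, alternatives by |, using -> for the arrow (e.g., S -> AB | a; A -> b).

S -> BA | PB; A -> g; B -> h; C -> AA; P -> g | AQ; Q -> h | PB | SC

Nullable: {Q}; after ε-elimination: S -> Ph | hg; P -> g | gQ; Q -> h | Ph | Sgg.
No unit productions to eliminate.
TERM: introduce A -> g, B -> h and substitute in every rule of length ≥2.
BIN: Q -> SAA becomes Q -> SC, C -> AA.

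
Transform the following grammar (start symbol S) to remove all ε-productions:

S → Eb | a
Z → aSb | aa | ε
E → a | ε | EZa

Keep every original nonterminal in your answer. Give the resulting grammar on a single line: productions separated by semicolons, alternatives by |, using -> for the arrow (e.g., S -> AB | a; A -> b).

S -> a | b | Eb; E -> a | Ea | Za | EZa; Z -> aa | aSb

Nullable set: {E, Z}.
S -> Eb: E nullable, giving Eb | b.
Drop E -> ε.
E -> EZa: E, Z nullable, giving EZa | Ea | Za | a.
Drop Z -> ε.
Unchanged (no nullable symbols): S -> a; E -> a; Z -> aSb; Z -> aa.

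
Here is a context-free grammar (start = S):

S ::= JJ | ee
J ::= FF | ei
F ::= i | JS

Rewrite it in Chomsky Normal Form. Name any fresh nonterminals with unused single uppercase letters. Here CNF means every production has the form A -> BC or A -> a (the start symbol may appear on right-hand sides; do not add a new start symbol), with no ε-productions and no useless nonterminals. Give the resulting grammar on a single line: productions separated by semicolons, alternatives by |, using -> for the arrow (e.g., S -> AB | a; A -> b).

No ε-productions.
No unit productions to eliminate.
TERM: introduce A -> e, B -> i and substitute in every rule of length ≥2.

S -> AA | JJ; A -> e; B -> i; F -> i | JS; J -> AB | FF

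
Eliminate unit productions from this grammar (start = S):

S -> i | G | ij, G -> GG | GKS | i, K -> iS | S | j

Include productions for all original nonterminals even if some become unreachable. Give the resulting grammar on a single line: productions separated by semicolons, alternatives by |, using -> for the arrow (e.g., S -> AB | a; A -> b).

S -> i | GG | ij | GKS; G -> i | GG | GKS; K -> i | j | GG | iS | ij | GKS

Unit productions: K->S, S->G.
Unit pairs (A ⇒* B via units): (K,G), (K,S), (S,G).
S: inherits non-unit rules of {G, S} → GG | GKS | i | ij.
G: inherits non-unit rules of {G} → GG | GKS | i.
K: inherits non-unit rules of {G, K, S} → GG | GKS | i | iS | ij | j.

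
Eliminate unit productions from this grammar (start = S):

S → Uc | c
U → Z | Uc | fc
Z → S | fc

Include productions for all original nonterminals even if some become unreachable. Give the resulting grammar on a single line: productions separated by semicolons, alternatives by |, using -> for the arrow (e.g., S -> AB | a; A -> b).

S -> c | Uc; U -> c | Uc | fc; Z -> c | Uc | fc

Unit productions: U->Z, Z->S.
Unit pairs (A ⇒* B via units): (U,S), (U,Z), (Z,S).
S: inherits non-unit rules of {S} → Uc | c.
U: inherits non-unit rules of {S, U, Z} → Uc | c | fc.
Z: inherits non-unit rules of {S, Z} → Uc | c | fc.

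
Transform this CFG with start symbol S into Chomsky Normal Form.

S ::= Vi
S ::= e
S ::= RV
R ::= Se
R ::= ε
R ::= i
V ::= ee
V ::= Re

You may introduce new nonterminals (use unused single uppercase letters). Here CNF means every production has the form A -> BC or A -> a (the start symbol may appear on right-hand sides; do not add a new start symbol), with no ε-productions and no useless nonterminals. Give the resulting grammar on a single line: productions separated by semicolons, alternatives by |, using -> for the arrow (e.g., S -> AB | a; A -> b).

Nullable: {R}; after ε-elimination: S -> V | e | RV | Vi; R -> i | Se; V -> e | Re | ee.
After unit-elimination: S -> e | RV | Re | Vi | ee; R -> i | Se; V -> e | Re | ee.
TERM: introduce A -> e, B -> i and substitute in every rule of length ≥2.

S -> e | AA | RA | RV | VB; A -> e; B -> i; R -> i | SA; V -> e | AA | RA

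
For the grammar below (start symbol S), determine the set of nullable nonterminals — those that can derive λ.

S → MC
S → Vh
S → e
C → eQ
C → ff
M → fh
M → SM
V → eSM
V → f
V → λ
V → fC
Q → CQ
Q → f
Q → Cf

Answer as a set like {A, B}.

Directly nullable (have an ε-rule): {V}.
Not nullable: C, M, Q, S — each has a terminal in every rule's right-hand side or depends on a non-nullable symbol.

{V}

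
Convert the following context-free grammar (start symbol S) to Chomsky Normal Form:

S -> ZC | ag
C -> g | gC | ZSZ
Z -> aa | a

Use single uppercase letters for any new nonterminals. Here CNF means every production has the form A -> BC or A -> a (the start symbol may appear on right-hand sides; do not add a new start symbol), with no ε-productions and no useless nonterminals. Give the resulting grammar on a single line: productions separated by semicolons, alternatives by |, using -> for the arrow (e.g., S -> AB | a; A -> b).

S -> BA | ZC; A -> g; B -> a; C -> g | AC | ZD; D -> SZ; Z -> a | BB

No ε-productions.
No unit productions to eliminate.
TERM: introduce B -> a, A -> g and substitute in every rule of length ≥2.
BIN: C -> ZSZ becomes C -> ZD, D -> SZ.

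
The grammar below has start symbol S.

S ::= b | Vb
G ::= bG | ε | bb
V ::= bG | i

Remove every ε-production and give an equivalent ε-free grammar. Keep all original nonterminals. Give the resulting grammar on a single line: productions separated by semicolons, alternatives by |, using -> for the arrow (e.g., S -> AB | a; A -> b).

Nullable set: {G}.
Drop G -> ε.
G -> bG: G nullable, giving b | bG.
V -> bG: G nullable, giving b | bG.
Unchanged (no nullable symbols): S -> Vb; S -> b; G -> bb; V -> i.

S -> b | Vb; G -> b | bG | bb; V -> b | i | bG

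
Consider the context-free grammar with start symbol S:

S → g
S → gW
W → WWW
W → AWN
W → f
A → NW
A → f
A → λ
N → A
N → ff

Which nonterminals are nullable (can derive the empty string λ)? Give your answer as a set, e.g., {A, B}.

{A, N}

Directly nullable (have an ε-rule): {A}.
N is nullable via N -> A (every symbol on the right is already known nullable).
Not nullable: S, W — each has a terminal in every rule's right-hand side or depends on a non-nullable symbol.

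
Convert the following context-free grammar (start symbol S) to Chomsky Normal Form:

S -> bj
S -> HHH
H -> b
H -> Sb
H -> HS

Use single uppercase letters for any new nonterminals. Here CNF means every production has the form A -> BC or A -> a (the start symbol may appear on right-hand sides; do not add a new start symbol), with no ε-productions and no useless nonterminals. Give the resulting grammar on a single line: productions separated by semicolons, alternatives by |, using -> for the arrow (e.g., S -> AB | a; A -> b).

S -> AB | HC; A -> b; B -> j; C -> HH; H -> b | HS | SA

No ε-productions.
No unit productions to eliminate.
TERM: introduce A -> b, B -> j and substitute in every rule of length ≥2.
BIN: S -> HHH becomes S -> HC, C -> HH.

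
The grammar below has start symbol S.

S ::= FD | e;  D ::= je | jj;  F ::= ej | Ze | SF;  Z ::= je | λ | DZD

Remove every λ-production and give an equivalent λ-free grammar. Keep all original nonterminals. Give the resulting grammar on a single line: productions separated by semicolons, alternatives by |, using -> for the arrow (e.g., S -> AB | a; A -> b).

S -> e | FD; D -> je | jj; F -> e | SF | Ze | ej; Z -> DD | je | DZD

Nullable set: {Z}.
F -> Ze: Z nullable, giving Ze | e.
Drop Z -> λ.
Z -> DZD: Z nullable, giving DD | DZD.
Unchanged (no nullable symbols): S -> FD; S -> e; D -> je; D -> jj; F -> SF; F -> ej; Z -> je.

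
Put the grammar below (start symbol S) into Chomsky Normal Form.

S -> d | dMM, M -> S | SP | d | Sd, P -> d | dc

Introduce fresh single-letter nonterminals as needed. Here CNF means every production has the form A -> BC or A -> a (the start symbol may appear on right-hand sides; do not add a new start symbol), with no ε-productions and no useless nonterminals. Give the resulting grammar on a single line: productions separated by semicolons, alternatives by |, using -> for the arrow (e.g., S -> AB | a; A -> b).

S -> d | AD; A -> d; B -> c; C -> MM; D -> MM; M -> d | AC | SA | SP; P -> d | AB

No ε-productions.
After unit-elimination: S -> d | dMM; M -> d | SP | Sd | dMM; P -> d | dc.
TERM: introduce B -> c, A -> d and substitute in every rule of length ≥2.
BIN: M -> AMM becomes M -> AC, C -> MM; S -> AMM becomes S -> AD, D -> MM.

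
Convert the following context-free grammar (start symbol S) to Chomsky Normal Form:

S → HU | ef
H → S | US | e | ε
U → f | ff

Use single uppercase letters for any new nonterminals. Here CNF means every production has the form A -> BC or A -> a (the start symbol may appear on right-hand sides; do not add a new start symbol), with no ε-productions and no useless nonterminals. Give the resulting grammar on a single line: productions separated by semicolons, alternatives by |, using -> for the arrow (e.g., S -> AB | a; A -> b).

S -> f | AB | BB | HU; A -> e; B -> f; H -> e | f | AB | BB | HU | US; U -> f | BB

Nullable: {H}; after ε-elimination: S -> U | HU | ef; H -> S | e | US; U -> f | ff.
After unit-elimination: S -> f | HU | ef | ff; H -> e | f | HU | US | ef | ff; U -> f | ff.
TERM: introduce A -> e, B -> f and substitute in every rule of length ≥2.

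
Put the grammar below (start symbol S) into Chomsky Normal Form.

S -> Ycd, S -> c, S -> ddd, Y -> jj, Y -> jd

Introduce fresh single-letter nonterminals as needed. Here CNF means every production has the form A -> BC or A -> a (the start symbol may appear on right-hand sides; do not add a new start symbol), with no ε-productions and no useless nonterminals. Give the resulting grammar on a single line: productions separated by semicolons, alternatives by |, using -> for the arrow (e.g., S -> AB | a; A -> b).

S -> c | BD | YE; A -> c; B -> d; C -> j; D -> BB; E -> AB; Y -> CB | CC

No ε-productions.
No unit productions to eliminate.
TERM: introduce A -> c, B -> d, C -> j and substitute in every rule of length ≥2.
BIN: S -> BBB becomes S -> BD, D -> BB; S -> YAB becomes S -> YE, E -> AB.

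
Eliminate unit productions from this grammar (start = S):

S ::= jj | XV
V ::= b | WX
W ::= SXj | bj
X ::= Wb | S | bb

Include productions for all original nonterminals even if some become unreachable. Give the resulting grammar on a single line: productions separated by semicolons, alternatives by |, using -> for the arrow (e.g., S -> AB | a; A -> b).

S -> XV | jj; V -> b | WX; W -> bj | SXj; X -> Wb | XV | bb | jj

Unit productions: X->S.
Unit pairs (A ⇒* B via units): (X,S).
S: inherits non-unit rules of {S} → XV | jj.
V: inherits non-unit rules of {V} → WX | b.
W: inherits non-unit rules of {W} → SXj | bj.
X: inherits non-unit rules of {S, X} → Wb | XV | bb | jj.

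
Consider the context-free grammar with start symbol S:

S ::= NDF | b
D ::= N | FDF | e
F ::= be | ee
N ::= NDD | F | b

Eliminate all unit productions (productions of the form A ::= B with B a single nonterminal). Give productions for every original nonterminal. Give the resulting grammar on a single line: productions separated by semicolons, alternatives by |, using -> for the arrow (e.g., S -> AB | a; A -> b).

S -> b | NDF; D -> b | e | be | ee | FDF | NDD; F -> be | ee; N -> b | be | ee | NDD

Unit productions: D->N, N->F.
Unit pairs (A ⇒* B via units): (D,F), (D,N), (N,F).
S: inherits non-unit rules of {S} → NDF | b.
D: inherits non-unit rules of {D, F, N} → FDF | NDD | b | be | e | ee.
F: inherits non-unit rules of {F} → be | ee.
N: inherits non-unit rules of {F, N} → NDD | b | be | ee.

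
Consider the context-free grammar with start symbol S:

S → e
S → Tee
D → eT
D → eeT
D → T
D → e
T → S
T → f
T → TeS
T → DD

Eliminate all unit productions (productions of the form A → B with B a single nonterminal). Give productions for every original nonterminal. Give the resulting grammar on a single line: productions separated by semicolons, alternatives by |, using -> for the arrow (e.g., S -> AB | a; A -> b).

S -> e | Tee; D -> e | f | DD | eT | TeS | Tee | eeT; T -> e | f | DD | TeS | Tee

Unit productions: D->T, T->S.
Unit pairs (A ⇒* B via units): (D,S), (D,T), (T,S).
S: inherits non-unit rules of {S} → Tee | e.
D: inherits non-unit rules of {D, S, T} → DD | TeS | Tee | e | eT | eeT | f.
T: inherits non-unit rules of {S, T} → DD | TeS | Tee | e | f.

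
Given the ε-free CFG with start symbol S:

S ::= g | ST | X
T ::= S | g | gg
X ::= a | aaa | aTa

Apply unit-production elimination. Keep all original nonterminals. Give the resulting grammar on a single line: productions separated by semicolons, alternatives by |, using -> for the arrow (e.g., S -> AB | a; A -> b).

Unit productions: S->X, T->S.
Unit pairs (A ⇒* B via units): (S,X), (T,S), (T,X).
S: inherits non-unit rules of {S, X} → ST | a | aTa | aaa | g.
T: inherits non-unit rules of {S, T, X} → ST | a | aTa | aaa | g | gg.
X: inherits non-unit rules of {X} → a | aTa | aaa.

S -> a | g | ST | aTa | aaa; T -> a | g | ST | gg | aTa | aaa; X -> a | aTa | aaa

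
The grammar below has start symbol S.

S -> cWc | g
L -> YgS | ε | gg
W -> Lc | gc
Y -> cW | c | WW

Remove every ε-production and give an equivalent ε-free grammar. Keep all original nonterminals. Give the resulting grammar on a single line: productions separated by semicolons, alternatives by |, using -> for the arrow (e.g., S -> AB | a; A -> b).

Nullable set: {L}.
Drop L -> ε.
W -> Lc: L nullable, giving Lc | c.
Unchanged (no nullable symbols): S -> cWc; S -> g; L -> YgS; L -> gg; W -> gc; Y -> WW; Y -> c; Y -> cW.

S -> g | cWc; L -> gg | YgS; W -> c | Lc | gc; Y -> c | WW | cW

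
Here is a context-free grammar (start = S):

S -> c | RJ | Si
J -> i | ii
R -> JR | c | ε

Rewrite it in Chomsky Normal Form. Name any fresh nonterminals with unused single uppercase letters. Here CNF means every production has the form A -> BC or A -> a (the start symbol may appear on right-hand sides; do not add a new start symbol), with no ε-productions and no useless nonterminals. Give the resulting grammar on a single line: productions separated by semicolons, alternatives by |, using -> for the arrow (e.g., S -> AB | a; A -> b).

Nullable: {R}; after ε-elimination: S -> J | c | RJ | Si; J -> i | ii; R -> J | c | JR.
After unit-elimination: S -> c | i | RJ | Si | ii; J -> i | ii; R -> c | i | JR | ii.
TERM: introduce A -> i and substitute in every rule of length ≥2.

S -> c | i | AA | RJ | SA; A -> i; J -> i | AA; R -> c | i | AA | JR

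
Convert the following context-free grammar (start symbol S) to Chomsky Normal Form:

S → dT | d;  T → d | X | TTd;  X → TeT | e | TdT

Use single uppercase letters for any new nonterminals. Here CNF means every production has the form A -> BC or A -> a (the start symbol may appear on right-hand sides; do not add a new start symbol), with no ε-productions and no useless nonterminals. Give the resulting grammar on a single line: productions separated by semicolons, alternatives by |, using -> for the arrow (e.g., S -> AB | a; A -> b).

S -> d | AT; A -> d; B -> e; C -> AT; D -> BT; E -> TA; T -> d | e | TC | TD | TE

No ε-productions.
After unit-elimination: S -> d | dT; T -> d | e | TTd | TdT | TeT; X -> e | TdT | TeT.
TERM: introduce A -> d, B -> e and substitute in every rule of length ≥2.
BIN: T -> TAT becomes T -> TC, C -> AT; T -> TBT becomes T -> TD, D -> BT; T -> TTA becomes T -> TE, E -> TA; X -> TAT becomes X -> TF, F -> AT; X -> TBT becomes X -> TG, G -> BT.
Drop unreachable/unproductive: X.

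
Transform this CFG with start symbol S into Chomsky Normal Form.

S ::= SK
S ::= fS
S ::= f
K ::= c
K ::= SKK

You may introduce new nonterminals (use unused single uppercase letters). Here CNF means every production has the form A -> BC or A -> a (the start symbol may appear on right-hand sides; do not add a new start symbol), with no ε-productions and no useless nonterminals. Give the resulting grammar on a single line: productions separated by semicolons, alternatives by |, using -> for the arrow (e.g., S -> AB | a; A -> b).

S -> f | AS | SK; A -> f; B -> KK; K -> c | SB

No ε-productions.
No unit productions to eliminate.
TERM: introduce A -> f and substitute in every rule of length ≥2.
BIN: K -> SKK becomes K -> SB, B -> KK.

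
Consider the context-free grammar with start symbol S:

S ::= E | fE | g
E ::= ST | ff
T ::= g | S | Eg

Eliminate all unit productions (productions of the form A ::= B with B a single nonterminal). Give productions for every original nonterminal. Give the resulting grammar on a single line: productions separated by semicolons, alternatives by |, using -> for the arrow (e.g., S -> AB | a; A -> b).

S -> g | ST | fE | ff; E -> ST | ff; T -> g | Eg | ST | fE | ff

Unit productions: S->E, T->S.
Unit pairs (A ⇒* B via units): (S,E), (T,E), (T,S).
S: inherits non-unit rules of {E, S} → ST | fE | ff | g.
E: inherits non-unit rules of {E} → ST | ff.
T: inherits non-unit rules of {E, S, T} → Eg | ST | fE | ff | g.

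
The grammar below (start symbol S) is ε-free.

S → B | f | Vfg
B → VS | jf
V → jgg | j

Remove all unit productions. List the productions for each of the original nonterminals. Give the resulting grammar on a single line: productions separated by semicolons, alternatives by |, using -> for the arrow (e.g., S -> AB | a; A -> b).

S -> f | VS | jf | Vfg; B -> VS | jf; V -> j | jgg

Unit productions: S->B.
Unit pairs (A ⇒* B via units): (S,B).
S: inherits non-unit rules of {B, S} → VS | Vfg | f | jf.
B: inherits non-unit rules of {B} → VS | jf.
V: inherits non-unit rules of {V} → j | jgg.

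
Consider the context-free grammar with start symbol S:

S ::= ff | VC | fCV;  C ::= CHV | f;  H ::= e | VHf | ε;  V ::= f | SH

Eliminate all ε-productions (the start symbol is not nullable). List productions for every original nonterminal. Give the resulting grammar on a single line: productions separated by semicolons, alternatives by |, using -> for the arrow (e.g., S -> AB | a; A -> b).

Nullable set: {H}.
C -> CHV: H nullable, giving CHV | CV.
Drop H -> ε.
H -> VHf: H nullable, giving VHf | Vf.
V -> SH: H nullable, giving S | SH.
Unchanged (no nullable symbols): S -> VC; S -> fCV; S -> ff; C -> f; H -> e; V -> f.

S -> VC | ff | fCV; C -> f | CV | CHV; H -> e | Vf | VHf; V -> S | f | SH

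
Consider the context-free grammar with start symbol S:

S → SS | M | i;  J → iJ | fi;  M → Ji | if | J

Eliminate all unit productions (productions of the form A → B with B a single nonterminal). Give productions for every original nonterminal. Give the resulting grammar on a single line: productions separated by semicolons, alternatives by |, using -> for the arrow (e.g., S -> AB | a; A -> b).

Unit productions: M->J, S->M.
Unit pairs (A ⇒* B via units): (M,J), (S,J), (S,M).
S: inherits non-unit rules of {J, M, S} → Ji | SS | fi | i | iJ | if.
J: inherits non-unit rules of {J} → fi | iJ.
M: inherits non-unit rules of {J, M} → Ji | fi | iJ | if.

S -> i | Ji | SS | fi | iJ | if; J -> fi | iJ; M -> Ji | fi | iJ | if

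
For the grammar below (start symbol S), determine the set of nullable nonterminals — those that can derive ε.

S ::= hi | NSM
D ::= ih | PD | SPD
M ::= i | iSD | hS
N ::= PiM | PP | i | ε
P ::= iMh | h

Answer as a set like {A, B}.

Directly nullable (have an ε-rule): {N}.
Not nullable: D, M, P, S — each has a terminal in every rule's right-hand side or depends on a non-nullable symbol.

{N}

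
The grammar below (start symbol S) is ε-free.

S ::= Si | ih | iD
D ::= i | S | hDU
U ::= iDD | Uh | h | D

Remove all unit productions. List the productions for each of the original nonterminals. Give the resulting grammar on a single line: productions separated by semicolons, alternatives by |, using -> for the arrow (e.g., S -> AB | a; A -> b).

S -> Si | iD | ih; D -> i | Si | iD | ih | hDU; U -> h | i | Si | Uh | iD | ih | hDU | iDD

Unit productions: D->S, U->D.
Unit pairs (A ⇒* B via units): (D,S), (U,D), (U,S).
S: inherits non-unit rules of {S} → Si | iD | ih.
D: inherits non-unit rules of {D, S} → Si | hDU | i | iD | ih.
U: inherits non-unit rules of {D, S, U} → Si | Uh | h | hDU | i | iD | iDD | ih.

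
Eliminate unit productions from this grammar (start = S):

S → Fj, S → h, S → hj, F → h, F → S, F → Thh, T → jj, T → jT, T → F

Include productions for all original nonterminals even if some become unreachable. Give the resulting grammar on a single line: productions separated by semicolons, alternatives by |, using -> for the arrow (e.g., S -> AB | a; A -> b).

S -> h | Fj | hj; F -> h | Fj | hj | Thh; T -> h | Fj | hj | jT | jj | Thh

Unit productions: F->S, T->F.
Unit pairs (A ⇒* B via units): (F,S), (T,F), (T,S).
S: inherits non-unit rules of {S} → Fj | h | hj.
F: inherits non-unit rules of {F, S} → Fj | Thh | h | hj.
T: inherits non-unit rules of {F, S, T} → Fj | Thh | h | hj | jT | jj.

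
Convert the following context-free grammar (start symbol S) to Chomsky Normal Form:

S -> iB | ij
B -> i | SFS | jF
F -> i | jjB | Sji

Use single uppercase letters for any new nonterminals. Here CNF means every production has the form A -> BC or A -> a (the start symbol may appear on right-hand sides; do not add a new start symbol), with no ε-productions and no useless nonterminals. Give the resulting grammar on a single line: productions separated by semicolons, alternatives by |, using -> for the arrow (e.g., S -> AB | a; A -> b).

S -> CA | CB; A -> j; B -> i | AF | SD; C -> i; D -> FS; E -> AB; F -> i | AE | SG; G -> AC

No ε-productions.
No unit productions to eliminate.
TERM: introduce C -> i, A -> j and substitute in every rule of length ≥2.
BIN: B -> SFS becomes B -> SD, D -> FS; F -> AAB becomes F -> AE, E -> AB; F -> SAC becomes F -> SG, G -> AC.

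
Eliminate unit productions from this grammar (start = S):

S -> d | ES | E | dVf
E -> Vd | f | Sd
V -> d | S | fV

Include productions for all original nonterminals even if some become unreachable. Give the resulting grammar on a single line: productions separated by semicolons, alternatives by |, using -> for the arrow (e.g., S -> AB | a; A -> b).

S -> d | f | ES | Sd | Vd | dVf; E -> f | Sd | Vd; V -> d | f | ES | Sd | Vd | fV | dVf

Unit productions: S->E, V->S.
Unit pairs (A ⇒* B via units): (S,E), (V,E), (V,S).
S: inherits non-unit rules of {E, S} → ES | Sd | Vd | d | dVf | f.
E: inherits non-unit rules of {E} → Sd | Vd | f.
V: inherits non-unit rules of {E, S, V} → ES | Sd | Vd | d | dVf | f | fV.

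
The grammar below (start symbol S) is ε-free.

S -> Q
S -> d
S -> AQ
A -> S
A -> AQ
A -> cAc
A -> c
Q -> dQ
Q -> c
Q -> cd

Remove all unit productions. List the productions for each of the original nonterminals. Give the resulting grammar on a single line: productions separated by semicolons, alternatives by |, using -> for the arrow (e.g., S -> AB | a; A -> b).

Unit productions: A->S, S->Q.
Unit pairs (A ⇒* B via units): (A,Q), (A,S), (S,Q).
S: inherits non-unit rules of {Q, S} → AQ | c | cd | d | dQ.
A: inherits non-unit rules of {A, Q, S} → AQ | c | cAc | cd | d | dQ.
Q: inherits non-unit rules of {Q} → c | cd | dQ.

S -> c | d | AQ | cd | dQ; A -> c | d | AQ | cd | dQ | cAc; Q -> c | cd | dQ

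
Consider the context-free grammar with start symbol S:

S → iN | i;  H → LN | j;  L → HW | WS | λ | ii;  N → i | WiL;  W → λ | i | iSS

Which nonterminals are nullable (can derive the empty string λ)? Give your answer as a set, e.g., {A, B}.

Directly nullable (have an ε-rule): {L, W}.
Not nullable: H, N, S — each has a terminal in every rule's right-hand side or depends on a non-nullable symbol.

{L, W}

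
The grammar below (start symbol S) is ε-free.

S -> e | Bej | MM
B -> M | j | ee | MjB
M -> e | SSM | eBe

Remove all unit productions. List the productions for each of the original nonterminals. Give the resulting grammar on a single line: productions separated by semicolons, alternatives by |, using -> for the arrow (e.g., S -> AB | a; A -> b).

S -> e | MM | Bej; B -> e | j | ee | MjB | SSM | eBe; M -> e | SSM | eBe

Unit productions: B->M.
Unit pairs (A ⇒* B via units): (B,M).
S: inherits non-unit rules of {S} → Bej | MM | e.
B: inherits non-unit rules of {B, M} → MjB | SSM | e | eBe | ee | j.
M: inherits non-unit rules of {M} → SSM | e | eBe.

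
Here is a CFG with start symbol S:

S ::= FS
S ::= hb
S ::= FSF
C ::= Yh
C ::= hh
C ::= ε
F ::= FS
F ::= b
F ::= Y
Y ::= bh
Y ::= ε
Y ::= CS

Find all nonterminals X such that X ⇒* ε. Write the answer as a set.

Directly nullable (have an ε-rule): {C, Y}.
F is nullable via F -> Y (every symbol on the right is already known nullable).
Not nullable: S — each has a terminal in every rule's right-hand side or depends on a non-nullable symbol.

{C, F, Y}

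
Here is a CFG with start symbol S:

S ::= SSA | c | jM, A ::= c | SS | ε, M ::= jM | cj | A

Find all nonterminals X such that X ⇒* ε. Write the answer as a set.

{A, M}

Directly nullable (have an ε-rule): {A}.
M is nullable via M -> A (every symbol on the right is already known nullable).
Not nullable: S — each has a terminal in every rule's right-hand side or depends on a non-nullable symbol.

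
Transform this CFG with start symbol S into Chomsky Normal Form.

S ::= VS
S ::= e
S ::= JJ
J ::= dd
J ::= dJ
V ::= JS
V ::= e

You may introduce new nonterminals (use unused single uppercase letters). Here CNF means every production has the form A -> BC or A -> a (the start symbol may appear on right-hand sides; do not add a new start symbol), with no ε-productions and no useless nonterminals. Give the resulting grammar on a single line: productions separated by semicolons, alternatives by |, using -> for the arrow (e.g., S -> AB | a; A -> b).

No ε-productions.
No unit productions to eliminate.
TERM: introduce A -> d and substitute in every rule of length ≥2.

S -> e | JJ | VS; A -> d; J -> AA | AJ; V -> e | JS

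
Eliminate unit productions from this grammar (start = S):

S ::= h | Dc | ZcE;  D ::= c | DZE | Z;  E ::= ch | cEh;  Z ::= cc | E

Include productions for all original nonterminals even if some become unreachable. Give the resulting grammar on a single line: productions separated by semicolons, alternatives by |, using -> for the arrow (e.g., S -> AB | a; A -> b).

Unit productions: D->Z, Z->E.
Unit pairs (A ⇒* B via units): (D,E), (D,Z), (Z,E).
S: inherits non-unit rules of {S} → Dc | ZcE | h.
D: inherits non-unit rules of {D, E, Z} → DZE | c | cEh | cc | ch.
E: inherits non-unit rules of {E} → cEh | ch.
Z: inherits non-unit rules of {E, Z} → cEh | cc | ch.

S -> h | Dc | ZcE; D -> c | cc | ch | DZE | cEh; E -> ch | cEh; Z -> cc | ch | cEh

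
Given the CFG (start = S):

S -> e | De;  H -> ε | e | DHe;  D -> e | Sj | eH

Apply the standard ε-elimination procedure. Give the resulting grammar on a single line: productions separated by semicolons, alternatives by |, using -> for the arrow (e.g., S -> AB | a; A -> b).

Nullable set: {H}.
D -> eH: H nullable, giving e | eH.
Drop H -> ε.
H -> DHe: H nullable, giving DHe | De.
Unchanged (no nullable symbols): S -> De; S -> e; D -> Sj; D -> e; H -> e.

S -> e | De; D -> e | Sj | eH; H -> e | De | DHe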